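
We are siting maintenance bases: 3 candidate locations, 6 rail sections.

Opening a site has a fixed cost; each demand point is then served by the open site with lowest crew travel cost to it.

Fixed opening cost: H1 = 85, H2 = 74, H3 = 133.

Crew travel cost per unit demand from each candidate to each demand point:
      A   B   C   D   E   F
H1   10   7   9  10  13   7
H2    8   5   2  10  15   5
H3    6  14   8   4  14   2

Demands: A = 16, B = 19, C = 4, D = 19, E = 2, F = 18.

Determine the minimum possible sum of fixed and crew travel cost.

546

Open {H2, H3}: assign each demand point to its cheapest open site.
  A→H3 16×6=96, B→H2 19×5=95, C→H2 4×2=8, D→H3 19×4=76, E→H3 2×14=28, F→H3 18×2=36
  crew travel cost 339, fixed 207 → total 546.
Compare {H2}: crew travel cost 541 + fixed 74 = 615.
Compare {H1, H3}: crew travel cost 399 + fixed 218 = 617.
Compare {H1, H2, H3}: crew travel cost 337 + fixed 292 = 629.
All other subsets cost ≥ 615. Minimum total cost: 546.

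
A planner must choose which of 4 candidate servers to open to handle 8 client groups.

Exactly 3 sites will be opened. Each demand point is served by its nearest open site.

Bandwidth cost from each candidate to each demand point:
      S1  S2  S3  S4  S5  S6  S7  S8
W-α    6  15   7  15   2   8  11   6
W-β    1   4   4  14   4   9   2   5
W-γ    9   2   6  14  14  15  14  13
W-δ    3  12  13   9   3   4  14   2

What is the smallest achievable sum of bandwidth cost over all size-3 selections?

Open {W-β, W-γ, W-δ}.
  S1→W-β 1, S2→W-γ 2, S3→W-β 4, S4→W-δ 9, S5→W-δ 3, S6→W-δ 4, S7→W-β 2, S8→W-δ 2  ⇒ total 27.
Compare {W-α, W-β, W-δ}: total 28.
Compare {W-α, W-β, W-γ}: total 38.
No size-3 selection does better; minimum is 27.

27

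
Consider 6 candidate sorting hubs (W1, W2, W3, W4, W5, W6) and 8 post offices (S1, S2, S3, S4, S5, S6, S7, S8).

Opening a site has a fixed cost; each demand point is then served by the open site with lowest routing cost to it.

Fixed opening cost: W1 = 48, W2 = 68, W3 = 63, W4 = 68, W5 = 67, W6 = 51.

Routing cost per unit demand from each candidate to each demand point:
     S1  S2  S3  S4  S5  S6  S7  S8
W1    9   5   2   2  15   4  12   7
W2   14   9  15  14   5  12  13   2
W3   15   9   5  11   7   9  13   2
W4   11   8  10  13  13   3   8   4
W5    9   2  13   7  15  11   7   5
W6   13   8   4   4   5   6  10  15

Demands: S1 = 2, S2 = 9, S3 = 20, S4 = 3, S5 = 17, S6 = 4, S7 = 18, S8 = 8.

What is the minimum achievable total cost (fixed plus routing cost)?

Open {W1, W2, W5}: assign each demand point to its cheapest open site.
  S1→W1 2×9=18, S2→W5 9×2=18, S3→W1 20×2=40, S4→W1 3×2=6, S5→W2 17×5=85, S6→W1 4×4=16, S7→W5 18×7=126, S8→W2 8×2=16
  routing cost 325, fixed 183 → total 508.
Compare {W1, W5, W6}: routing cost 349 + fixed 166 = 515.
Compare {W5, W6}: routing cost 403 + fixed 118 = 521.
Compare {W1, W3, W5}: routing cost 359 + fixed 178 = 537.
All other subsets cost ≥ 515. Minimum total cost: 508.

508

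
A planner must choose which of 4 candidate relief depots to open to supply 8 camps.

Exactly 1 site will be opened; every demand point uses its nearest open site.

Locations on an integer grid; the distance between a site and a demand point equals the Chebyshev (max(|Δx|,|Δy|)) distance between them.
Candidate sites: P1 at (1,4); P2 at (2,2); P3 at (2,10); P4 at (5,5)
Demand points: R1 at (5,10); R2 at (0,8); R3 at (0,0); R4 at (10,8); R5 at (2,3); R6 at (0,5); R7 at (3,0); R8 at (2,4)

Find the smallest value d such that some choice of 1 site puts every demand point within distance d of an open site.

Open {P4}.
  Farthest demand point is R1 at distance 5 (to P4); all others are ≤ 5.
With {P2} the worst case is 8.
With {P1} the worst case is 9.
No size-1 selection achieves below 5.

5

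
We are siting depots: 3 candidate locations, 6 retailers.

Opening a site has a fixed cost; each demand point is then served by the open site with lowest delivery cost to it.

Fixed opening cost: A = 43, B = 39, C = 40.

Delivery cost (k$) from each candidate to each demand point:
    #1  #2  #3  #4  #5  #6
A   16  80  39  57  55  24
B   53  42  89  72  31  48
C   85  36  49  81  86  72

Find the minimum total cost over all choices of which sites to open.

Open {A, B}: assign each demand point to its cheapest open site.
  #1→A 16, #2→B 42, #3→A 39, #4→A 57, #5→B 31, #6→A 24
  delivery cost 209, fixed 82 → total 291.
Compare {A, C}: delivery cost 227 + fixed 83 = 310.
Compare {A}: delivery cost 271 + fixed 43 = 314.
Compare {A, B, C}: delivery cost 203 + fixed 122 = 325.
All other subsets cost ≥ 310. Minimum total cost: 291.

291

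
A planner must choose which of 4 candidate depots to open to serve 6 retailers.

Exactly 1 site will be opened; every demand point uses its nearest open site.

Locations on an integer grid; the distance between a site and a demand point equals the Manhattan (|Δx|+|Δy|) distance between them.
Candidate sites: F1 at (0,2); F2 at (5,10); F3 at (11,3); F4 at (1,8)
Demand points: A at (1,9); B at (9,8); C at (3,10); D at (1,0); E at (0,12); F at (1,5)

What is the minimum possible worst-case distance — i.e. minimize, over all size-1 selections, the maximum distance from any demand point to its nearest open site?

Open {F4}.
  Farthest demand point is B at distance 8 (to F4); all others are ≤ 8.
With {F2} the worst case is 14.
With {F1} the worst case is 15.
No size-1 selection achieves below 8.

8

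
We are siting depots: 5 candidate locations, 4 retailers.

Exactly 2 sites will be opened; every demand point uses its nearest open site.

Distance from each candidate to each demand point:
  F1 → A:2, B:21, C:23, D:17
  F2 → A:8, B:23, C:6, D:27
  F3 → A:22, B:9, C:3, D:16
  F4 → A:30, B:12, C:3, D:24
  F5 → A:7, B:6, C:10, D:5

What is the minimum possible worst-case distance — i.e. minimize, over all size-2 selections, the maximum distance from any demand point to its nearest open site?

7

Open {F2, F5}.
  Farthest demand point is A at distance 7 (to F5); all others are ≤ 7.
With {F3, F5} the worst case is 7.
With {F4, F5} the worst case is 7.
No size-2 selection achieves below 7.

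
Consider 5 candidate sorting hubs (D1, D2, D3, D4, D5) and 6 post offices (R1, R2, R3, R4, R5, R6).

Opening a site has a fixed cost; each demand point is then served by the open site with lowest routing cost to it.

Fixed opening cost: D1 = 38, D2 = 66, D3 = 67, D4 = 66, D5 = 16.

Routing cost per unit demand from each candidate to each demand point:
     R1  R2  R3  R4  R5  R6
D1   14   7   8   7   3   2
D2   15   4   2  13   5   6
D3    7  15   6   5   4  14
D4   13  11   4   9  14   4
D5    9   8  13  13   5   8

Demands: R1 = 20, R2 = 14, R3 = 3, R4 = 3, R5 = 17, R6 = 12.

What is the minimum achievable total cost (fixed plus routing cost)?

Open {D1, D3}: assign each demand point to its cheapest open site.
  R1→D3 20×7=140, R2→D1 14×7=98, R3→D3 3×6=18, R4→D3 3×5=15, R5→D1 17×3=51, R6→D1 12×2=24
  routing cost 346, fixed 105 → total 451.
Compare {D1, D5}: routing cost 398 + fixed 54 = 452.
Compare {D1, D2, D5}: routing cost 338 + fixed 120 = 458.
Compare {D1, D2, D3}: routing cost 292 + fixed 171 = 463.
All other subsets cost ≥ 452. Minimum total cost: 451.

451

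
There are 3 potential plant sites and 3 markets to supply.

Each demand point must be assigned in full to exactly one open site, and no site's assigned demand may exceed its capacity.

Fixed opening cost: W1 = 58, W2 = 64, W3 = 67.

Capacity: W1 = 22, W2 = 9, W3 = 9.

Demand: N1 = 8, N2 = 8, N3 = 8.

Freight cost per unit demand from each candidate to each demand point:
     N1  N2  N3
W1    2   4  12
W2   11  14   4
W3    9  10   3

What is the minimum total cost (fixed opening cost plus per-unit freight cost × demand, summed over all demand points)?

Open {W1, W3}; cheapest assignment that respects the capacities:
  W1 (cap 22, load 16): N1, N2 — cost 8×2 + 8×4 = 48
  W3 (cap 9, load 8): N3 — cost 8×3 = 24
  Shipping 72, fixed 125 → total 197.
  Any other capacity-feasible assignment to {W1, W3} ships for at least 72.
Compare {W1, W2}: its best feasible assignment gives total 202.
Compare {W1, W2, W3}: its best feasible assignment gives total 261.
Every other set of open sites that can feasibly serve all demand totals ≥ 202 even under its best assignment. Minimum: 197.

197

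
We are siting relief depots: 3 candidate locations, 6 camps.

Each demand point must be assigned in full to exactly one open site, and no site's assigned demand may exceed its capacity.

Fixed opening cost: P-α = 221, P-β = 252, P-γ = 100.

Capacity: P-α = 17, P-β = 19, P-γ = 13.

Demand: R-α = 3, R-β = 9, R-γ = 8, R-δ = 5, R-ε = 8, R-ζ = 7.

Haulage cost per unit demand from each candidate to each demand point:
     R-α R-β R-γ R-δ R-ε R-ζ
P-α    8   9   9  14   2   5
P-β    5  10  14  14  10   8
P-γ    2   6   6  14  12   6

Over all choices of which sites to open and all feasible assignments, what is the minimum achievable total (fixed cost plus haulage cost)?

838

Open {P-α, P-β, P-γ}; cheapest assignment that respects the capacities:
  P-α (cap 17, load 15): R-ε, R-ζ — cost 8×2 + 7×5 = 51
  P-β (cap 19, load 14): R-β, R-δ — cost 9×10 + 5×14 = 160
  P-γ (cap 13, load 11): R-α, R-γ — cost 3×2 + 8×6 = 54
  Shipping 265, fixed 573 → total 838.
  Any other capacity-feasible assignment to {P-α, P-β, P-γ} ships for at least 265.
Total demand is 40 and no other set of sites has combined capacity ≥ 40, so {P-α, P-β, P-γ} is the only feasible choice of open sites. Minimum: 838.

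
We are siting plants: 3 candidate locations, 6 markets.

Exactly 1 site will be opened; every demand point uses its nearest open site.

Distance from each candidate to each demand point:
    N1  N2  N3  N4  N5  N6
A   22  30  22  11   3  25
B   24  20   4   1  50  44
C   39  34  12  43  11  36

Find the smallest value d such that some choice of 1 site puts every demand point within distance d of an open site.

30

Open {A}.
  Farthest demand point is N2 at distance 30 (to A); all others are ≤ 30.
With {C} the worst case is 43.
With {B} the worst case is 50.
No size-1 selection achieves below 30.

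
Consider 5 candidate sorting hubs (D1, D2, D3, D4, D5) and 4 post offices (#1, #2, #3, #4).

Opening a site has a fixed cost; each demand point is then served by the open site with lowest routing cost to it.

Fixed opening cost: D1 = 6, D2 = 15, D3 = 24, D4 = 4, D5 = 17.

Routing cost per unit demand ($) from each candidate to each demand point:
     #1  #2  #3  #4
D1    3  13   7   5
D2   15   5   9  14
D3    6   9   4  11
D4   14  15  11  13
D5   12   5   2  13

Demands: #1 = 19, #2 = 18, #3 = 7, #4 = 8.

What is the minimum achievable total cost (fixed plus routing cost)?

224

Open {D1, D5}: assign each demand point to its cheapest open site.
  #1→D1 19×3=57, #2→D5 18×5=90, #3→D5 7×2=14, #4→D1 8×5=40
  routing cost 201, fixed 23 → total 224.
Compare {D1, D4, D5}: routing cost 201 + fixed 27 = 228.
Compare {D1, D2, D5}: routing cost 201 + fixed 38 = 239.
Compare {D1, D2, D4, D5}: routing cost 201 + fixed 42 = 243.
All other subsets cost ≥ 228. Minimum total cost: 224.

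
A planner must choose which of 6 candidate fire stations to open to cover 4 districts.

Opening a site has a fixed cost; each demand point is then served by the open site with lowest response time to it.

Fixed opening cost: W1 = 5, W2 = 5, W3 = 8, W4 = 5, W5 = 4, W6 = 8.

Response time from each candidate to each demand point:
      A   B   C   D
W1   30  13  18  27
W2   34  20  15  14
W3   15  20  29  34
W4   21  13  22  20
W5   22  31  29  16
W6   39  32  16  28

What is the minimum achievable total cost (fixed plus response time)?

73

Open {W2, W4}: assign each demand point to its cheapest open site.
  A→W4 21, B→W4 13, C→W2 15, D→W2 14
  response time 63, fixed 10 → total 73.
Compare {W1, W2, W3}: response time 57 + fixed 18 = 75.
Compare {W2, W3, W4}: response time 57 + fixed 18 = 75.
Compare {W2, W3}: response time 64 + fixed 13 = 77.
All other subsets cost ≥ 75. Minimum total cost: 73.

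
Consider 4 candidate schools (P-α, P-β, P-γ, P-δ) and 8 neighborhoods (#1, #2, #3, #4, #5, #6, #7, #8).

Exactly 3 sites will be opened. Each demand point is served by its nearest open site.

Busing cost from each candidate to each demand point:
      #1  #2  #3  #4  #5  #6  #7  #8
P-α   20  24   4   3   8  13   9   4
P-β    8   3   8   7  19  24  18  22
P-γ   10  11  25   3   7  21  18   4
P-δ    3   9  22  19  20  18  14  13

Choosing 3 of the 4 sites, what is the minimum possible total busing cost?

47

Open {P-α, P-β, P-δ}.
  #1→P-δ 3, #2→P-β 3, #3→P-α 4, #4→P-α 3, #5→P-α 8, #6→P-α 13, #7→P-α 9, #8→P-α 4  ⇒ total 47.
Compare {P-α, P-β, P-γ}: total 51.
Compare {P-α, P-γ, P-δ}: total 52.
No size-3 selection does better; minimum is 47.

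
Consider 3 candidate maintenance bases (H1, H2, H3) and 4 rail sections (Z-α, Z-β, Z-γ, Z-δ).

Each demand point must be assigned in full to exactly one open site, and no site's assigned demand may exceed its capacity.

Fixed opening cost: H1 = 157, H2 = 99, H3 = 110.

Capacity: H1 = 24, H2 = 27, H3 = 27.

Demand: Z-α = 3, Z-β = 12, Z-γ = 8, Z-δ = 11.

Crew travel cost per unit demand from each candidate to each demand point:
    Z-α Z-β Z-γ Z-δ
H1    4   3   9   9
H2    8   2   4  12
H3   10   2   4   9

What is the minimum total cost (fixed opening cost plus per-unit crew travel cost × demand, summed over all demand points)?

Open {H2, H3}; cheapest assignment that respects the capacities:
  H2 (cap 27, load 23): Z-α, Z-β, Z-γ — cost 3×8 + 12×2 + 8×4 = 80
  H3 (cap 27, load 11): Z-δ — cost 11×9 = 99
  Shipping 179, fixed 209 → total 388.
  Any other capacity-feasible assignment to {H2, H3} ships for at least 179.
Compare {H1, H2}: its best feasible assignment gives total 423.
Compare {H1, H3}: its best feasible assignment gives total 434.
Every other set of open sites that can feasibly serve all demand totals ≥ 423 even under its best assignment. Minimum: 388.

388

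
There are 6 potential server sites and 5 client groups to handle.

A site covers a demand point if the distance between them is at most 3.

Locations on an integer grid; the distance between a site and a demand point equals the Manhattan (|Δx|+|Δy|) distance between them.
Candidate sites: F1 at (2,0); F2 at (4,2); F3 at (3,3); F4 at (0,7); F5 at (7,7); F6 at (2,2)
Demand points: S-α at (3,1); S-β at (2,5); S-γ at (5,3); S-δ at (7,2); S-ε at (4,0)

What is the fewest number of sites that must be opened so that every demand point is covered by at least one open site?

Coverage sets (demand points within 3 of each site):
  F1: {S-α, S-ε}
  F2: {S-α, S-γ, S-δ, S-ε}
  F3: {S-α, S-β, S-γ}
  F4: {}
  F5: {}
  F6: {S-α, S-β}
No single site covers all 5 demand points.
But {F2, F3} covers everything, so the minimum is 2.

2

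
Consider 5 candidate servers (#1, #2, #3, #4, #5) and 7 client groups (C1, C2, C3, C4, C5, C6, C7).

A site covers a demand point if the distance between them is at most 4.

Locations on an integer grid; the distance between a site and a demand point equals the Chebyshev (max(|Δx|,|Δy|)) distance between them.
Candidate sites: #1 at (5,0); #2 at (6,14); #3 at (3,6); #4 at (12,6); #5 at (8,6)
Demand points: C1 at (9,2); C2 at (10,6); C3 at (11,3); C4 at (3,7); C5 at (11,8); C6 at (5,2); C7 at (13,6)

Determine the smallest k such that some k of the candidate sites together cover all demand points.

Coverage sets (demand points within 4 of each site):
  #1: {C1, C6}
  #2: {}
  #3: {C4, C6}
  #4: {C1, C2, C3, C5, C7}
  #5: {C1, C2, C3, C5, C6}
No single site covers all 7 demand points.
But {#3, #4} covers everything, so the minimum is 2.

2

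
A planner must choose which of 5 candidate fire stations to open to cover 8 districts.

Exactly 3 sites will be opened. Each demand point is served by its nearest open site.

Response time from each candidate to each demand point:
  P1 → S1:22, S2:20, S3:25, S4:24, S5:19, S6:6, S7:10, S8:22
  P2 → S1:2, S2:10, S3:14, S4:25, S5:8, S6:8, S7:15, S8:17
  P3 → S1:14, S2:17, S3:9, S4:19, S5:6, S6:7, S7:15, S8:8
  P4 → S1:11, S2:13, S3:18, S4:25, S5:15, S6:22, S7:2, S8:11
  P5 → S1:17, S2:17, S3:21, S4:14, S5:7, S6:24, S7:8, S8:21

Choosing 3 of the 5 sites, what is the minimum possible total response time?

Open {P2, P3, P4}.
  S1→P2 2, S2→P2 10, S3→P3 9, S4→P3 19, S5→P3 6, S6→P3 7, S7→P4 2, S8→P3 8  ⇒ total 63.
Compare {P2, P3, P5}: total 64.
Compare {P2, P4, P5}: total 68.
No size-3 selection does better; minimum is 63.

63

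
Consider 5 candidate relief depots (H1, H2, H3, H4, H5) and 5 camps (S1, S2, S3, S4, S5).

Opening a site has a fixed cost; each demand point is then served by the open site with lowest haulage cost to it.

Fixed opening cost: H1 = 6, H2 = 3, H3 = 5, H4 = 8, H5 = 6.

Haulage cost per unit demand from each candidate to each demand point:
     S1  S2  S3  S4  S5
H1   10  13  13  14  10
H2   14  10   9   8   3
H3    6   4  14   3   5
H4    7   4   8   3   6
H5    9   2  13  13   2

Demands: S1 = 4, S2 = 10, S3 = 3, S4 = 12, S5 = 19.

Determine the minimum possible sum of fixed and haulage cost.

159

Open {H2, H3, H5}: assign each demand point to its cheapest open site.
  S1→H3 4×6=24, S2→H5 10×2=20, S3→H2 3×9=27, S4→H3 12×3=36, S5→H5 19×2=38
  haulage cost 145, fixed 14 → total 159.
Compare {H4, H5}: haulage cost 146 + fixed 14 = 160.
Compare {H3, H4, H5}: haulage cost 142 + fixed 19 = 161.
Compare {H2, H4, H5}: haulage cost 146 + fixed 17 = 163.
All other subsets cost ≥ 160. Minimum total cost: 159.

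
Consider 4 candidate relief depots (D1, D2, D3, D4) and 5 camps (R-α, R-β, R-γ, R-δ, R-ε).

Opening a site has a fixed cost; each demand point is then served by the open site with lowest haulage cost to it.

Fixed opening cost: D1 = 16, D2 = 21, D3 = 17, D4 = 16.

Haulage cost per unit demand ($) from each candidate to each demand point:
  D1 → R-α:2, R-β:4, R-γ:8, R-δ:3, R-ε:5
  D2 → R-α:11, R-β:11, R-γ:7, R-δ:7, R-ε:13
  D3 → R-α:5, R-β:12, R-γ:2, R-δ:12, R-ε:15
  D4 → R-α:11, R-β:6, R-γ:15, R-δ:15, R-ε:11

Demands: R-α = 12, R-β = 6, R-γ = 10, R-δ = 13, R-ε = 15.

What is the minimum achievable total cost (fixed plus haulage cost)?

Open {D1, D3}: assign each demand point to its cheapest open site.
  R-α→D1 12×2=24, R-β→D1 6×4=24, R-γ→D3 10×2=20, R-δ→D1 13×3=39, R-ε→D1 15×5=75
  haulage cost 182, fixed 33 → total 215.
Compare {D1, D3, D4}: haulage cost 182 + fixed 49 = 231.
Compare {D1, D2, D3}: haulage cost 182 + fixed 54 = 236.
Compare {D1, D2, D3, D4}: haulage cost 182 + fixed 70 = 252.
All other subsets cost ≥ 231. Minimum total cost: 215.

215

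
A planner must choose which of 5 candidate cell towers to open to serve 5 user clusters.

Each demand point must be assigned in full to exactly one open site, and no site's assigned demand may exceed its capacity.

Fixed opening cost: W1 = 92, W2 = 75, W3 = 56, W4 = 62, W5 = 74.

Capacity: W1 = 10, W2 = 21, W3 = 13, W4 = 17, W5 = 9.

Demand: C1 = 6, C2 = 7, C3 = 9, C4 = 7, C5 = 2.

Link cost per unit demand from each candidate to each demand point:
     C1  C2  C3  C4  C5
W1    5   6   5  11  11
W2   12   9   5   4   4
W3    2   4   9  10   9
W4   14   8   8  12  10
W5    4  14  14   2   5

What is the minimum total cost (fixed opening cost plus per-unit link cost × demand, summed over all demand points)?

Open {W2, W3}; cheapest assignment that respects the capacities:
  W2 (cap 21, load 18): C3, C4, C5 — cost 9×5 + 7×4 + 2×4 = 81
  W3 (cap 13, load 13): C1, C2 — cost 6×2 + 7×4 = 40
  Shipping 121, fixed 131 → total 252.
  Any other capacity-feasible assignment to {W2, W3} ships for at least 121.
Compare {W2, W3, W5}: its best feasible assignment gives total 312.
Compare {W2, W3, W4}: its best feasible assignment gives total 314.
Every other set of open sites that can feasibly serve all demand totals ≥ 312 even under its best assignment. Minimum: 252.

252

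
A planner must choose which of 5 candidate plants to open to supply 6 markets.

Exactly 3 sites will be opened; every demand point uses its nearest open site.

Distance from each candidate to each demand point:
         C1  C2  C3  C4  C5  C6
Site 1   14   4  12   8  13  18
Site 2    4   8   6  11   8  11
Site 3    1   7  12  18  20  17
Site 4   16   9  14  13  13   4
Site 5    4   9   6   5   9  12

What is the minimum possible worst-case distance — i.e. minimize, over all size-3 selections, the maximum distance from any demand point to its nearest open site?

Open {Site 1, Site 2, Site 4}.
  Farthest demand point is C4 at distance 8 (to Site 1); all others are ≤ 8.
With {Site 2, Site 4, Site 5} the worst case is 8.
With {Site 1, Site 4, Site 5} the worst case is 9.
No size-3 selection achieves below 8.

8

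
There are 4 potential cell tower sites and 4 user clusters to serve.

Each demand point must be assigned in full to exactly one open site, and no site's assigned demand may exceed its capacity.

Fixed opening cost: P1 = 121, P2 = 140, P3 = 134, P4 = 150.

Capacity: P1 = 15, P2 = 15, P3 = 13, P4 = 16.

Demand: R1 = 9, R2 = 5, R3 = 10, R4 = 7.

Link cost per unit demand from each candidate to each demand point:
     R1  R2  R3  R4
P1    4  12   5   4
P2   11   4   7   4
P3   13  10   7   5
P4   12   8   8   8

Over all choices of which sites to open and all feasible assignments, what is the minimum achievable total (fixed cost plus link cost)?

Open {P2, P4}; cheapest assignment that respects the capacities:
  P2 (cap 15, load 15): R2, R3 — cost 5×4 + 10×7 = 90
  P4 (cap 16, load 16): R1, R4 — cost 9×12 + 7×8 = 164
  Shipping 254, fixed 290 → total 544.
  Any other capacity-feasible assignment to {P2, P4} ships for at least 254.
Compare {P1, P4}: its best feasible assignment gives total 545.
Compare {P1, P2, P3}: its best feasible assignment gives total 549.
Every other set of open sites that can feasibly serve all demand totals ≥ 545 even under its best assignment. Minimum: 544.

544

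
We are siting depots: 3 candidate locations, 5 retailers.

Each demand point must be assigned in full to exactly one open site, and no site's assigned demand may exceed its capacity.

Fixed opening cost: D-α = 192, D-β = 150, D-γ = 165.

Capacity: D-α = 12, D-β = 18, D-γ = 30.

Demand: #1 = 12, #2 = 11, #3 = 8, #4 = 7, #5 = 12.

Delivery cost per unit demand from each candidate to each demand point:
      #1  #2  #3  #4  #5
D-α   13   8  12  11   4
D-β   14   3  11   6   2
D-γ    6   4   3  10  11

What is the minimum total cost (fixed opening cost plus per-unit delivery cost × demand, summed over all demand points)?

726

Open {D-α, D-β, D-γ}; cheapest assignment that respects the capacities:
  D-α (cap 12, load 12): #5 — cost 12×4 = 48
  D-β (cap 18, load 18): #2, #4 — cost 11×3 + 7×6 = 75
  D-γ (cap 30, load 20): #1, #3 — cost 12×6 + 8×3 = 96
  Shipping 219, fixed 507 → total 726.
  Any other capacity-feasible assignment to {D-α, D-β, D-γ} ships for at least 219.
Total demand is 50 and no other set of sites has combined capacity ≥ 50, so {D-α, D-β, D-γ} is the only feasible choice of open sites. Minimum: 726.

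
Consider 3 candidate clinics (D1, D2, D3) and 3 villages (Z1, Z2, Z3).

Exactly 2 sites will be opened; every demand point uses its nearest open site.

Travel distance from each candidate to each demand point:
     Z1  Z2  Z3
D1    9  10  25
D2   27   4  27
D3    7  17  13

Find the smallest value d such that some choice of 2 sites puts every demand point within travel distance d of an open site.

Open {D1, D3}.
  Farthest demand point is Z3 at travel distance 13 (to D3); all others are ≤ 13.
With {D2, D3} the worst case is 13.
With {D1, D2} the worst case is 25.
No size-2 selection achieves below 13.

13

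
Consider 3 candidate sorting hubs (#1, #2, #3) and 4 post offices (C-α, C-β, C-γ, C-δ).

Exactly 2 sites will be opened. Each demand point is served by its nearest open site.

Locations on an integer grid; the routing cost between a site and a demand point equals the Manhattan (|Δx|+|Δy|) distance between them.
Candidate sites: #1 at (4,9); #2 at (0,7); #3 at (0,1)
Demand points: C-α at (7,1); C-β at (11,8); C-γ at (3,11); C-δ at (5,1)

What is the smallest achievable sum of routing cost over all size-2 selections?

Open {#1, #3}.
  C-α→#3 7, C-β→#1 8, C-γ→#1 3, C-δ→#3 5  ⇒ total 23.
Compare {#1, #2}: total 31.
Compare {#2, #3}: total 31.

23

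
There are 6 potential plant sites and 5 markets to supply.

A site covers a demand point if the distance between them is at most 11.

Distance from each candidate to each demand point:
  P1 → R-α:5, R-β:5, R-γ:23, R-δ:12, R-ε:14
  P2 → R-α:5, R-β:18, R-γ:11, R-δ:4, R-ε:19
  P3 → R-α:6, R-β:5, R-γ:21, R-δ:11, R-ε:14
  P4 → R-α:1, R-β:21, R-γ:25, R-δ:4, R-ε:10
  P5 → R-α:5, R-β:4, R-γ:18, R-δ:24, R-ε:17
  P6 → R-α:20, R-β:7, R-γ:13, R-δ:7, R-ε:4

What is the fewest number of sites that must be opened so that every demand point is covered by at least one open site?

2

Coverage sets (demand points within 11 of each site):
  P1: {R-α, R-β}
  P2: {R-α, R-γ, R-δ}
  P3: {R-α, R-β, R-δ}
  P4: {R-α, R-δ, R-ε}
  P5: {R-α, R-β}
  P6: {R-β, R-δ, R-ε}
No single site covers all 5 demand points.
But {P2, P6} covers everything, so the minimum is 2.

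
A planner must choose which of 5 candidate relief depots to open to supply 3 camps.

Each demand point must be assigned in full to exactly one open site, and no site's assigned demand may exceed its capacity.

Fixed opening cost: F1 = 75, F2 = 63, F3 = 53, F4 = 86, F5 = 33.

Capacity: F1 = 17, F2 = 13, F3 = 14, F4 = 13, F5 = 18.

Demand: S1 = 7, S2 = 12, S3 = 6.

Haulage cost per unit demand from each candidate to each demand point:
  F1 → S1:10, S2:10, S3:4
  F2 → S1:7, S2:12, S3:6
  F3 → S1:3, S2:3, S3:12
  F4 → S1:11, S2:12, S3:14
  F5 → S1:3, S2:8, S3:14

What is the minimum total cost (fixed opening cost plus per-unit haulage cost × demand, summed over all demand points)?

Open {F3, F5}; cheapest assignment that respects the capacities:
  F3 (cap 14, load 12): S2 — cost 12×3 = 36
  F5 (cap 18, load 13): S1, S3 — cost 7×3 + 6×14 = 105
  Shipping 141, fixed 86 → total 227.
  Any other capacity-feasible assignment to {F3, F5} ships for at least 141.
Compare {F2, F3}: its best feasible assignment gives total 237.
Compare {F1, F3, F5}: its best feasible assignment gives total 242.
Every other set of open sites that can feasibly serve all demand totals ≥ 237 even under its best assignment. Minimum: 227.

227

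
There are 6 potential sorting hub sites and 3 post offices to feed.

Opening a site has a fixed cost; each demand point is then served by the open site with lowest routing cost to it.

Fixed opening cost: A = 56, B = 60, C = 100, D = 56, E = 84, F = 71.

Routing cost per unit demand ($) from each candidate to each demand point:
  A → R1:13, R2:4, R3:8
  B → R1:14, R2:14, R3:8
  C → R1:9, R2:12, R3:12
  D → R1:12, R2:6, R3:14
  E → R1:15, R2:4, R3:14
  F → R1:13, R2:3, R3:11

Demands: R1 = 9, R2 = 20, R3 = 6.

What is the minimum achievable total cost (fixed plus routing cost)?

Open {A}: assign each demand point to its cheapest open site.
  R1→A 9×13=117, R2→A 20×4=80, R3→A 6×8=48
  routing cost 245, fixed 56 → total 301.
Compare {F}: routing cost 243 + fixed 71 = 314.
Compare {A, D}: routing cost 236 + fixed 112 = 348.
Compare {A, F}: routing cost 225 + fixed 127 = 352.
All other subsets cost ≥ 314. Minimum total cost: 301.

301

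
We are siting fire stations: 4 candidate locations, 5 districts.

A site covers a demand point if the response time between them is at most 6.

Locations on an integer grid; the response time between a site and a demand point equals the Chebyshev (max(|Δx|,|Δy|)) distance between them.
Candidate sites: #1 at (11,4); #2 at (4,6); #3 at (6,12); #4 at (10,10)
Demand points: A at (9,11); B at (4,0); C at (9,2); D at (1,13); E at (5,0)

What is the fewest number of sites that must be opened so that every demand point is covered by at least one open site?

Coverage sets (demand points within 6 of each site):
  #1: {C, E}
  #2: {A, B, C, E}
  #3: {A, D}
  #4: {A}
No single site covers all 5 demand points.
But {#2, #3} covers everything, so the minimum is 2.

2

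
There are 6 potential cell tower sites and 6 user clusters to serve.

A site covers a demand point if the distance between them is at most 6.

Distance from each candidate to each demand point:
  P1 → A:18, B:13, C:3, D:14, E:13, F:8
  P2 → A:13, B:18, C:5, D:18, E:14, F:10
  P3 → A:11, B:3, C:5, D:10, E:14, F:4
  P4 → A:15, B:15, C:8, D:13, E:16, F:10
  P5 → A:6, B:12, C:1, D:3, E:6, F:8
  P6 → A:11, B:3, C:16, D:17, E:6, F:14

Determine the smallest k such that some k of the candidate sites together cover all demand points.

Coverage sets (demand points within 6 of each site):
  P1: {C}
  P2: {C}
  P3: {B, C, F}
  P4: {}
  P5: {A, C, D, E}
  P6: {B, E}
No single site covers all 6 demand points.
But {P3, P5} covers everything, so the minimum is 2.

2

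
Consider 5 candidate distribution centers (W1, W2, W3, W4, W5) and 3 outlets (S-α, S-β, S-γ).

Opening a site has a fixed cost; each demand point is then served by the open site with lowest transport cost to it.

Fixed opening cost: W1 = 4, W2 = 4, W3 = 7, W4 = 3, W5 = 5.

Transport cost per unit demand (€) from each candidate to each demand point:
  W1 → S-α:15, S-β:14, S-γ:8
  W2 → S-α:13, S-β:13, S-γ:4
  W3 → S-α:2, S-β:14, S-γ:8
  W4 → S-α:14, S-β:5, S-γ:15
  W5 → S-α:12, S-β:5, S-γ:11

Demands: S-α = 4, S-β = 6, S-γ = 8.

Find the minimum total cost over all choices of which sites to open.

Open {W2, W3, W4}: assign each demand point to its cheapest open site.
  S-α→W3 4×2=8, S-β→W4 6×5=30, S-γ→W2 8×4=32
  transport cost 70, fixed 14 → total 84.
Compare {W2, W3, W5}: transport cost 70 + fixed 16 = 86.
Compare {W1, W2, W3, W4}: transport cost 70 + fixed 18 = 88.
Compare {W2, W3, W4, W5}: transport cost 70 + fixed 19 = 89.
All other subsets cost ≥ 86. Minimum total cost: 84.

84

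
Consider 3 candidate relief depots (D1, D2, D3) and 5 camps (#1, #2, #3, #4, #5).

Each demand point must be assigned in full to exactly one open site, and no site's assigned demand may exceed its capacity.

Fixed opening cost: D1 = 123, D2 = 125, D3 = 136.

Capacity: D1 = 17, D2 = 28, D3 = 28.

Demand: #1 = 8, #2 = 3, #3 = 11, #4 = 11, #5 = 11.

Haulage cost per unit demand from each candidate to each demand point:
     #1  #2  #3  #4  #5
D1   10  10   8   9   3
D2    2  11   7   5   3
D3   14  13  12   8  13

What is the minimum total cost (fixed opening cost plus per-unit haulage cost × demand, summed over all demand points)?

Open {D2, D3}; cheapest assignment that respects the capacities:
  D2 (cap 28, load 22): #1, #2, #5 — cost 8×2 + 3×11 + 11×3 = 82
  D3 (cap 28, load 22): #3, #4 — cost 11×12 + 11×8 = 220
  Shipping 302, fixed 261 → total 563.
  Any other capacity-feasible assignment to {D2, D3} ships for at least 302.
Compare {D1, D2, D3}: its best feasible assignment gives total 628.
Every other set of open sites that can feasibly serve all demand totals ≥ 628 even under its best assignment. Minimum: 563.

563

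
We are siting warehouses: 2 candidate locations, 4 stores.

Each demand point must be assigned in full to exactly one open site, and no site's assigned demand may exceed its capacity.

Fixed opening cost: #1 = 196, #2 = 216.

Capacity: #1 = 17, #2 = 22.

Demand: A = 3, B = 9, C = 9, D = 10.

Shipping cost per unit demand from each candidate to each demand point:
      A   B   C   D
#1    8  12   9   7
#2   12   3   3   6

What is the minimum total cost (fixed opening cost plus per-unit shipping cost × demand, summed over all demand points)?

560

Open {#1, #2}; cheapest assignment that respects the capacities:
  #1 (cap 17, load 13): A, D — cost 3×8 + 10×7 = 94
  #2 (cap 22, load 18): B, C — cost 9×3 + 9×3 = 54
  Shipping 148, fixed 412 → total 560.
  Any other capacity-feasible assignment to {#1, #2} ships for at least 148.
Total demand is 31 and no other set of sites has combined capacity ≥ 31, so {#1, #2} is the only feasible choice of open sites. Minimum: 560.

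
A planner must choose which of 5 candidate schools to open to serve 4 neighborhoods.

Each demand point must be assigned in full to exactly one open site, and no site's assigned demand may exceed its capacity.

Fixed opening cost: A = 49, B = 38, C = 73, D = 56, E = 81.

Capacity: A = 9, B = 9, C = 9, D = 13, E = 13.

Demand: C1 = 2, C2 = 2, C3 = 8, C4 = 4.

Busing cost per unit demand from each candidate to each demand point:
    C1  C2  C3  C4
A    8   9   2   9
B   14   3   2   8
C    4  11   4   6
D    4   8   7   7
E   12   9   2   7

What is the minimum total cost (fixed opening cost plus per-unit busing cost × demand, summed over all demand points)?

162

Open {B, D}; cheapest assignment that respects the capacities:
  B (cap 9, load 8): C3 — cost 8×2 = 16
  D (cap 13, load 8): C1, C2, C4 — cost 2×4 + 2×8 + 4×7 = 52
  Shipping 68, fixed 94 → total 162.
  Any other capacity-feasible assignment to {B, D} ships for at least 68.
Compare {A, B}: its best feasible assignment gives total 169.
Compare {A, D}: its best feasible assignment gives total 173.
Every other set of open sites that can feasibly serve all demand totals ≥ 169 even under its best assignment. Minimum: 162.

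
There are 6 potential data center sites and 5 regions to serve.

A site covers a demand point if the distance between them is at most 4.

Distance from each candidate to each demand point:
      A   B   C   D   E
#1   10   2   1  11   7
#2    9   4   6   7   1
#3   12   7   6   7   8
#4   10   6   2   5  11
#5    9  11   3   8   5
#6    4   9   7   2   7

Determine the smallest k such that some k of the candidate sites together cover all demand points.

Coverage sets (demand points within 4 of each site):
  #1: {B, C}
  #2: {B, E}
  #3: {}
  #4: {C}
  #5: {C}
  #6: {A, D}
No 2 sites suffice: every size-2 union leaves at least one demand point uncovered.
But {#1, #2, #6} covers everything, so the minimum is 3.

3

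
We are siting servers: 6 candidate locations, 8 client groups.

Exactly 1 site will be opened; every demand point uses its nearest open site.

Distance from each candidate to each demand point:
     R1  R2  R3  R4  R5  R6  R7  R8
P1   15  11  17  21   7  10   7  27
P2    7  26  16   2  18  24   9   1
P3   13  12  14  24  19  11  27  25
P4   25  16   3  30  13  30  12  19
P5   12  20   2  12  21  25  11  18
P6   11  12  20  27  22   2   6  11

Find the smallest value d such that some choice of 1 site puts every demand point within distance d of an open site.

25

Open {P5}.
  Farthest demand point is R6 at distance 25 (to P5); all others are ≤ 25.
With {P2} the worst case is 26.
With {P1} the worst case is 27.
No size-1 selection achieves below 25.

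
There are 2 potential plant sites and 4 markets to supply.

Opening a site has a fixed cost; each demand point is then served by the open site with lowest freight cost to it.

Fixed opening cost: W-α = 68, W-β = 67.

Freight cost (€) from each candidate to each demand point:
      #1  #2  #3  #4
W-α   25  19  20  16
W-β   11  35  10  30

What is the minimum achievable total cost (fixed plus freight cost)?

Open {W-α}: assign each demand point to its cheapest open site.
  #1→W-α 25, #2→W-α 19, #3→W-α 20, #4→W-α 16
  freight cost 80, fixed 68 → total 148.
Compare {W-β}: freight cost 86 + fixed 67 = 153.
Compare {W-α, W-β}: freight cost 56 + fixed 135 = 191.

148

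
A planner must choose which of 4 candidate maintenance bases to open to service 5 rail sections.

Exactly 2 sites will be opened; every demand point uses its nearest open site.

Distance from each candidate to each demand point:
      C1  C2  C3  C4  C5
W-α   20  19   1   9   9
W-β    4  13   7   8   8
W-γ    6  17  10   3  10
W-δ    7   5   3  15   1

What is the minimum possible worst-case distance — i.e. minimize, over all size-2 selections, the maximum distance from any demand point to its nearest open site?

6

Open {W-γ, W-δ}.
  Farthest demand point is C1 at distance 6 (to W-γ); all others are ≤ 6.
With {W-β, W-δ} the worst case is 8.
With {W-α, W-δ} the worst case is 9.
No size-2 selection achieves below 6.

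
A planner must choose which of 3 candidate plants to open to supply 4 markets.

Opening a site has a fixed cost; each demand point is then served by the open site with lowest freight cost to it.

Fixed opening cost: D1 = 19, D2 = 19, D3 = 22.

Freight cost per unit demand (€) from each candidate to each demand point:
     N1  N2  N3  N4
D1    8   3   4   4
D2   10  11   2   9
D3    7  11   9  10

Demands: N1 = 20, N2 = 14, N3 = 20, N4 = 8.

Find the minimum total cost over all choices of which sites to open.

312

Open {D1, D2}: assign each demand point to its cheapest open site.
  N1→D1 20×8=160, N2→D1 14×3=42, N3→D2 20×2=40, N4→D1 8×4=32
  freight cost 274, fixed 38 → total 312.
Compare {D1, D2, D3}: freight cost 254 + fixed 60 = 314.
Compare {D1}: freight cost 314 + fixed 19 = 333.
Compare {D1, D3}: freight cost 294 + fixed 41 = 335.
All other subsets cost ≥ 314. Minimum total cost: 312.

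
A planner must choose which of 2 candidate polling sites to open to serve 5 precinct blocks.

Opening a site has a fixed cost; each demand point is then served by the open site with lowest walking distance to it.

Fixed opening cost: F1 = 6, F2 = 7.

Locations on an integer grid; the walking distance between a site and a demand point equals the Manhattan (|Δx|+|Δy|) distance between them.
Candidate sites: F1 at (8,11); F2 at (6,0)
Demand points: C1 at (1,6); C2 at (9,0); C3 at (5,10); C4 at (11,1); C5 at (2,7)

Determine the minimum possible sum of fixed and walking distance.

47

Open {F1, F2}: assign each demand point to its cheapest open site.
  C1→F2 11, C2→F2 3, C3→F1 4, C4→F2 6, C5→F1 10
  walking distance 34, fixed 13 → total 47.
Compare {F2}: walking distance 42 + fixed 7 = 49.
Compare {F1}: walking distance 51 + fixed 6 = 57.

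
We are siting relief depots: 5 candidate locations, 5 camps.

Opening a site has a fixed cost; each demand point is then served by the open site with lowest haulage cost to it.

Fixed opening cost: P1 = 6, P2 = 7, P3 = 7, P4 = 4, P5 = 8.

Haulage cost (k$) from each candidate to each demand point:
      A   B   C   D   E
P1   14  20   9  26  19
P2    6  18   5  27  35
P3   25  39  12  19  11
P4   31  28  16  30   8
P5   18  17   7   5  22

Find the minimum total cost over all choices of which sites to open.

60

Open {P2, P4, P5}: assign each demand point to its cheapest open site.
  A→P2 6, B→P5 17, C→P2 5, D→P5 5, E→P4 8
  haulage cost 41, fixed 19 → total 60.
Compare {P2, P3, P5}: haulage cost 44 + fixed 22 = 66.
Compare {P1, P2, P4, P5}: haulage cost 41 + fixed 25 = 66.
Compare {P4, P5}: haulage cost 55 + fixed 12 = 67.
All other subsets cost ≥ 66. Minimum total cost: 60.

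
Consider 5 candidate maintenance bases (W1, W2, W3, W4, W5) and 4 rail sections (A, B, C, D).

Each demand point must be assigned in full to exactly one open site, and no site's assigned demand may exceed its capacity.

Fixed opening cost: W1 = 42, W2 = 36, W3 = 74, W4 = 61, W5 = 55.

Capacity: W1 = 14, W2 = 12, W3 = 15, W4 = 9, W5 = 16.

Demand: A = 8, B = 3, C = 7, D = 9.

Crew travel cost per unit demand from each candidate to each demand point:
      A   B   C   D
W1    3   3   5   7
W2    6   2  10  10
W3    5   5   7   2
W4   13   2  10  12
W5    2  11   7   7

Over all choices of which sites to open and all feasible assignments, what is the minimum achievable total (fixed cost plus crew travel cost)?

227

Open {W3, W5}; cheapest assignment that respects the capacities:
  W3 (cap 15, load 12): B, D — cost 3×5 + 9×2 = 33
  W5 (cap 16, load 15): A, C — cost 8×2 + 7×7 = 65
  Shipping 98, fixed 129 → total 227.
  Any other capacity-feasible assignment to {W3, W5} ships for at least 98.
Compare {W1, W5}: its best feasible assignment gives total 234.
Compare {W1, W3, W5}: its best feasible assignment gives total 249.
Every other set of open sites that can feasibly serve all demand totals ≥ 234 even under its best assignment. Minimum: 227.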